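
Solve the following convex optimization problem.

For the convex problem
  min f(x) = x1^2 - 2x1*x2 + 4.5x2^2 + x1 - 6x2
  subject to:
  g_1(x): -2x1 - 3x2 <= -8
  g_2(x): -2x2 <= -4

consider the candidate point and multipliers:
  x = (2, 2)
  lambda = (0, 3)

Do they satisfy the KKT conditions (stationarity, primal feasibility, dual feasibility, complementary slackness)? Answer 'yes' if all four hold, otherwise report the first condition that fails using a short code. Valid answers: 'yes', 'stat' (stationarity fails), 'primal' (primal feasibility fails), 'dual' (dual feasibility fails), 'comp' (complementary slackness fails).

Gradient of f: grad f(x) = Q x + c = (1, 8)
Constraint values g_i(x) = a_i^T x - b_i:
  g_1((2, 2)) = -2
  g_2((2, 2)) = 0
Stationarity residual: grad f(x) + sum_i lambda_i a_i = (1, 2)
  -> stationarity FAILS
Primal feasibility (all g_i <= 0): OK
Dual feasibility (all lambda_i >= 0): OK
Complementary slackness (lambda_i * g_i(x) = 0 for all i): OK

Verdict: the first failing condition is stationarity -> stat.

stat


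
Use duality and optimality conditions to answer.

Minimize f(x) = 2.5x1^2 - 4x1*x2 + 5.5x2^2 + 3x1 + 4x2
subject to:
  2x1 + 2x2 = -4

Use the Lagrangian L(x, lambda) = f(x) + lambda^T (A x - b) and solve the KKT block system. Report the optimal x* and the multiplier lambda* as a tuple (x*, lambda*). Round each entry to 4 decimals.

Form the Lagrangian:
  L(x, lambda) = (1/2) x^T Q x + c^T x + lambda^T (A x - b)
Stationarity (grad_x L = 0): Q x + c + A^T lambda = 0.
Primal feasibility: A x = b.

This gives the KKT block system:
  [ Q   A^T ] [ x     ]   [-c ]
  [ A    0  ] [ lambda ] = [ b ]

Solving the linear system:
  x*      = (-1.2083, -0.7917)
  lambda* = (-0.0625)
  f(x*)   = -3.5208

x* = (-1.2083, -0.7917), lambda* = (-0.0625)


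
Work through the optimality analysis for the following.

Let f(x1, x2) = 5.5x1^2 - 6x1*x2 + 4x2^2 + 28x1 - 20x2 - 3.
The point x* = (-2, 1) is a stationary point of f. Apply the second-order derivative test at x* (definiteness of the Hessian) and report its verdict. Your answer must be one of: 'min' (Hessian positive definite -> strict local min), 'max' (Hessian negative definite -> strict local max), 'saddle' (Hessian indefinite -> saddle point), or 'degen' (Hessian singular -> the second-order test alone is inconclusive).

Compute the Hessian H = grad^2 f:
  H = [[11, -6], [-6, 8]]
Verify stationarity: grad f(x*) = H x* + g = (0, 0).
Eigenvalues of H: 3.3153, 15.6847.
Both eigenvalues > 0, so H is positive definite -> x* is a strict local min.

min


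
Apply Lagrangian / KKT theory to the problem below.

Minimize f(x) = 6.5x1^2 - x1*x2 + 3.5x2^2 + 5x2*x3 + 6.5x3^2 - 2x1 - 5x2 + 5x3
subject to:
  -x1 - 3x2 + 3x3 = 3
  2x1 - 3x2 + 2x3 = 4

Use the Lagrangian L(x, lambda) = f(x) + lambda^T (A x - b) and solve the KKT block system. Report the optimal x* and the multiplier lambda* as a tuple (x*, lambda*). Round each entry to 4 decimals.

Form the Lagrangian:
  L(x, lambda) = (1/2) x^T Q x + c^T x + lambda^T (A x - b)
Stationarity (grad_x L = 0): Q x + c + A^T lambda = 0.
Primal feasibility: A x = b.

This gives the KKT block system:
  [ Q   A^T ] [ x     ]   [-c ]
  [ A    0  ] [ lambda ] = [ b ]

Solving the linear system:
  x*      = (0.4638, -0.7633, 0.3913)
  lambda* = (-0.3694, -2.5808)
  f(x*)   = 8.1384

x* = (0.4638, -0.7633, 0.3913), lambda* = (-0.3694, -2.5808)


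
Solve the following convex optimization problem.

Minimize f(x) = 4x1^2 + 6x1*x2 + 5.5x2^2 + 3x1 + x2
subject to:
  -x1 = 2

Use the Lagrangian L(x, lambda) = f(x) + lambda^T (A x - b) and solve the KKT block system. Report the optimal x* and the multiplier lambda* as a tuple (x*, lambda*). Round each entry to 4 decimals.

Form the Lagrangian:
  L(x, lambda) = (1/2) x^T Q x + c^T x + lambda^T (A x - b)
Stationarity (grad_x L = 0): Q x + c + A^T lambda = 0.
Primal feasibility: A x = b.

This gives the KKT block system:
  [ Q   A^T ] [ x     ]   [-c ]
  [ A    0  ] [ lambda ] = [ b ]

Solving the linear system:
  x*      = (-2, 1)
  lambda* = (-7)
  f(x*)   = 4.5

x* = (-2, 1), lambda* = (-7)


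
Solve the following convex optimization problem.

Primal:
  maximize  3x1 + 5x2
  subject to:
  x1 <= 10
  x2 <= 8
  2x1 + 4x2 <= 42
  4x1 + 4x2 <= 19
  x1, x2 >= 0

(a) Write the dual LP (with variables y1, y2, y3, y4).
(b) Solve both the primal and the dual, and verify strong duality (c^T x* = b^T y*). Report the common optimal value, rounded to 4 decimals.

The standard primal-dual pair for 'max c^T x s.t. A x <= b, x >= 0' is:
  Dual:  min b^T y  s.t.  A^T y >= c,  y >= 0.

So the dual LP is:
  minimize  10y1 + 8y2 + 42y3 + 19y4
  subject to:
    y1 + 2y3 + 4y4 >= 3
    y2 + 4y3 + 4y4 >= 5
    y1, y2, y3, y4 >= 0

Solving the primal: x* = (0, 4.75).
  primal value c^T x* = 23.75.
Solving the dual: y* = (0, 0, 0, 1.25).
  dual value b^T y* = 23.75.
Strong duality: c^T x* = b^T y*. Confirmed.

23.75


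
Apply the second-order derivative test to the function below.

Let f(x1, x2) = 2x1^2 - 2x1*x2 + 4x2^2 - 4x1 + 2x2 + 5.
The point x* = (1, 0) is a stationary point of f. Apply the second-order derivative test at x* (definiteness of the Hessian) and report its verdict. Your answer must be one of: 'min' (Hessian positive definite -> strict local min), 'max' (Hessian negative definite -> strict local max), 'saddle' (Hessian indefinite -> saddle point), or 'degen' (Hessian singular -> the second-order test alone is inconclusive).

Compute the Hessian H = grad^2 f:
  H = [[4, -2], [-2, 8]]
Verify stationarity: grad f(x*) = H x* + g = (0, 0).
Eigenvalues of H: 3.1716, 8.8284.
Both eigenvalues > 0, so H is positive definite -> x* is a strict local min.

min


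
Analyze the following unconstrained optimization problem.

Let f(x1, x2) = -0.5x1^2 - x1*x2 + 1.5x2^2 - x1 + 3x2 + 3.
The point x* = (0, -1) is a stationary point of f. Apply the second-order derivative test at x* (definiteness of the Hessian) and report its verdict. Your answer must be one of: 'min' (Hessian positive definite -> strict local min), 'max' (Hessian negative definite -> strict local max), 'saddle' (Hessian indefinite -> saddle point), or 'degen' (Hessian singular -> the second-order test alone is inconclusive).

Compute the Hessian H = grad^2 f:
  H = [[-1, -1], [-1, 3]]
Verify stationarity: grad f(x*) = H x* + g = (0, 0).
Eigenvalues of H: -1.2361, 3.2361.
Eigenvalues have mixed signs, so H is indefinite -> x* is a saddle point.

saddle


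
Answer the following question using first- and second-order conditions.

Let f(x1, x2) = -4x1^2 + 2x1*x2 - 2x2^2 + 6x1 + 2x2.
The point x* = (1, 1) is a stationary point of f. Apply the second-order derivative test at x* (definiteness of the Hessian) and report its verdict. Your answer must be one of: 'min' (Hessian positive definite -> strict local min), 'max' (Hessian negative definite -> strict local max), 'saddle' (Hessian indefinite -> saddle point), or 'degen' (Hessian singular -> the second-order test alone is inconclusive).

Compute the Hessian H = grad^2 f:
  H = [[-8, 2], [2, -4]]
Verify stationarity: grad f(x*) = H x* + g = (0, 0).
Eigenvalues of H: -8.8284, -3.1716.
Both eigenvalues < 0, so H is negative definite -> x* is a strict local max.

max


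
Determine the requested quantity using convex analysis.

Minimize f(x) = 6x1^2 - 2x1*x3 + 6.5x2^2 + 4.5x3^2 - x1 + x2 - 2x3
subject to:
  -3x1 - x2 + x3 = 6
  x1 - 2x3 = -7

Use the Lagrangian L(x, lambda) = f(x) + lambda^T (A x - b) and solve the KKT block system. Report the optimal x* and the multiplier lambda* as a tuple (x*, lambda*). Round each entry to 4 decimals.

Form the Lagrangian:
  L(x, lambda) = (1/2) x^T Q x + c^T x + lambda^T (A x - b)
Stationarity (grad_x L = 0): Q x + c + A^T lambda = 0.
Primal feasibility: A x = b.

This gives the KKT block system:
  [ Q   A^T ] [ x     ]   [-c ]
  [ A    0  ] [ lambda ] = [ b ]

Solving the linear system:
  x*      = (-0.9144, -0.2139, 3.0428)
  lambda* = (-1.7807, 12.7166)
  f(x*)   = 47.1578

x* = (-0.9144, -0.2139, 3.0428), lambda* = (-1.7807, 12.7166)


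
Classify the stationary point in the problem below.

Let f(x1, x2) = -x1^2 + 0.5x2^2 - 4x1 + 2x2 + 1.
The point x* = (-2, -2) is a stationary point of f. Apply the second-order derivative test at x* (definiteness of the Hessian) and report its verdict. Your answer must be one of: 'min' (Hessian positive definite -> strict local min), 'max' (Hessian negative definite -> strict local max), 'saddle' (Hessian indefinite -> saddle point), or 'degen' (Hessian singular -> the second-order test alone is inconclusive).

Compute the Hessian H = grad^2 f:
  H = [[-2, 0], [0, 1]]
Verify stationarity: grad f(x*) = H x* + g = (0, 0).
Eigenvalues of H: -2, 1.
Eigenvalues have mixed signs, so H is indefinite -> x* is a saddle point.

saddle


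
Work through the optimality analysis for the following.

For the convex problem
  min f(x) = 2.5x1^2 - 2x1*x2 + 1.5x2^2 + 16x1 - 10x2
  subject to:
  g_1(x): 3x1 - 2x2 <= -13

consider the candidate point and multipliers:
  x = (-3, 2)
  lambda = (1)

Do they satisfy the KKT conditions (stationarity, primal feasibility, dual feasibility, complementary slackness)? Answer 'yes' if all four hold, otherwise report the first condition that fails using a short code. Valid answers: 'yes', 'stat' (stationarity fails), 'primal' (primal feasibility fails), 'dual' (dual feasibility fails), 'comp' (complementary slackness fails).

Gradient of f: grad f(x) = Q x + c = (-3, 2)
Constraint values g_i(x) = a_i^T x - b_i:
  g_1((-3, 2)) = 0
Stationarity residual: grad f(x) + sum_i lambda_i a_i = (0, 0)
  -> stationarity OK
Primal feasibility (all g_i <= 0): OK
Dual feasibility (all lambda_i >= 0): OK
Complementary slackness (lambda_i * g_i(x) = 0 for all i): OK

Verdict: yes, KKT holds.

yes


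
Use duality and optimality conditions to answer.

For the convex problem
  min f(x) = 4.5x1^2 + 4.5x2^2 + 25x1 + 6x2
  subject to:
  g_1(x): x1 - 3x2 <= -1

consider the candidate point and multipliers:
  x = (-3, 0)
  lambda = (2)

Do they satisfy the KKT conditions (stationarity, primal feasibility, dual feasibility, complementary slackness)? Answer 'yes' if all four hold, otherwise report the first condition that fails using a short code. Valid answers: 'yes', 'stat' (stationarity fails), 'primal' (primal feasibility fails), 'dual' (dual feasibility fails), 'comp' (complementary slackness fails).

Gradient of f: grad f(x) = Q x + c = (-2, 6)
Constraint values g_i(x) = a_i^T x - b_i:
  g_1((-3, 0)) = -2
Stationarity residual: grad f(x) + sum_i lambda_i a_i = (0, 0)
  -> stationarity OK
Primal feasibility (all g_i <= 0): OK
Dual feasibility (all lambda_i >= 0): OK
Complementary slackness (lambda_i * g_i(x) = 0 for all i): FAILS

Verdict: the first failing condition is complementary_slackness -> comp.

comp


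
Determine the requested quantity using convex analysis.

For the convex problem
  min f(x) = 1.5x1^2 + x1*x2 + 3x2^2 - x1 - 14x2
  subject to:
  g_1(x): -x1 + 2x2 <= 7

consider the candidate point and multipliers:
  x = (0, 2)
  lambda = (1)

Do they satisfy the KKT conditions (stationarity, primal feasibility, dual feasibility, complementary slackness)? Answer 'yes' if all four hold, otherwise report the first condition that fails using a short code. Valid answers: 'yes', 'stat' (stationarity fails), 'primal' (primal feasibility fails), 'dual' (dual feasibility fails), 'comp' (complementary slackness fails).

Gradient of f: grad f(x) = Q x + c = (1, -2)
Constraint values g_i(x) = a_i^T x - b_i:
  g_1((0, 2)) = -3
Stationarity residual: grad f(x) + sum_i lambda_i a_i = (0, 0)
  -> stationarity OK
Primal feasibility (all g_i <= 0): OK
Dual feasibility (all lambda_i >= 0): OK
Complementary slackness (lambda_i * g_i(x) = 0 for all i): FAILS

Verdict: the first failing condition is complementary_slackness -> comp.

comp


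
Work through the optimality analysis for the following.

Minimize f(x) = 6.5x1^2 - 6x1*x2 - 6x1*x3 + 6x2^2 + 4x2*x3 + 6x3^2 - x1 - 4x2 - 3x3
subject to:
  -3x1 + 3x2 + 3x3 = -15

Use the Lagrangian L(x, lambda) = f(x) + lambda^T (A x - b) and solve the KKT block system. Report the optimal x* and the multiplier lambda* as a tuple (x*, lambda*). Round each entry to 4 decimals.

Form the Lagrangian:
  L(x, lambda) = (1/2) x^T Q x + c^T x + lambda^T (A x - b)
Stationarity (grad_x L = 0): Q x + c + A^T lambda = 0.
Primal feasibility: A x = b.

This gives the KKT block system:
  [ Q   A^T ] [ x     ]   [-c ]
  [ A    0  ] [ lambda ] = [ b ]

Solving the linear system:
  x*      = (1.6111, -1.6319, -1.7569)
  lambda* = (13.4259)
  f(x*)   = 105.7882

x* = (1.6111, -1.6319, -1.7569), lambda* = (13.4259)


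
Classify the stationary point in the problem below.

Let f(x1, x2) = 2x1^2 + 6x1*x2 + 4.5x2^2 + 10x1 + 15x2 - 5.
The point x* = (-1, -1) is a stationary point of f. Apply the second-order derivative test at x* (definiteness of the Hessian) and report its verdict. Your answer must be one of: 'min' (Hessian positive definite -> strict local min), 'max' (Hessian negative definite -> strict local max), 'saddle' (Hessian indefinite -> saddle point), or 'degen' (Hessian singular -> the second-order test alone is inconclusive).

Compute the Hessian H = grad^2 f:
  H = [[4, 6], [6, 9]]
Verify stationarity: grad f(x*) = H x* + g = (0, 0).
Eigenvalues of H: 0, 13.
H has a zero eigenvalue (singular; positive semidefinite but not definite), so H is neither positive definite, negative definite, nor indefinite. The second-order test alone is inconclusive -> degen.
(Indeed, f is constant along the null direction of H through x*, so x* is not a strict local extremum.)

degen


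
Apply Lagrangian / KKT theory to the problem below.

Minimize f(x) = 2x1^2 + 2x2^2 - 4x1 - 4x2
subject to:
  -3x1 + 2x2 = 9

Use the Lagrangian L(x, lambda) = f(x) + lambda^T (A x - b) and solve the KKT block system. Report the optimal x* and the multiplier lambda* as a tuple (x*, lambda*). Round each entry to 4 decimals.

Form the Lagrangian:
  L(x, lambda) = (1/2) x^T Q x + c^T x + lambda^T (A x - b)
Stationarity (grad_x L = 0): Q x + c + A^T lambda = 0.
Primal feasibility: A x = b.

This gives the KKT block system:
  [ Q   A^T ] [ x     ]   [-c ]
  [ A    0  ] [ lambda ] = [ b ]

Solving the linear system:
  x*      = (-1.3077, 2.5385)
  lambda* = (-3.0769)
  f(x*)   = 11.3846

x* = (-1.3077, 2.5385), lambda* = (-3.0769)


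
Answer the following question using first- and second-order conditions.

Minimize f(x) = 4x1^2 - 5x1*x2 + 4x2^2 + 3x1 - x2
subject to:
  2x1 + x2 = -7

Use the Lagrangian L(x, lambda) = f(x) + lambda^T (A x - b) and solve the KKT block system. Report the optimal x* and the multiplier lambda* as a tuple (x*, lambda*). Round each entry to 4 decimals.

Form the Lagrangian:
  L(x, lambda) = (1/2) x^T Q x + c^T x + lambda^T (A x - b)
Stationarity (grad_x L = 0): Q x + c + A^T lambda = 0.
Primal feasibility: A x = b.

This gives the KKT block system:
  [ Q   A^T ] [ x     ]   [-c ]
  [ A    0  ] [ lambda ] = [ b ]

Solving the linear system:
  x*      = (-2.5333, -1.9333)
  lambda* = (3.8)
  f(x*)   = 10.4667

x* = (-2.5333, -1.9333), lambda* = (3.8)


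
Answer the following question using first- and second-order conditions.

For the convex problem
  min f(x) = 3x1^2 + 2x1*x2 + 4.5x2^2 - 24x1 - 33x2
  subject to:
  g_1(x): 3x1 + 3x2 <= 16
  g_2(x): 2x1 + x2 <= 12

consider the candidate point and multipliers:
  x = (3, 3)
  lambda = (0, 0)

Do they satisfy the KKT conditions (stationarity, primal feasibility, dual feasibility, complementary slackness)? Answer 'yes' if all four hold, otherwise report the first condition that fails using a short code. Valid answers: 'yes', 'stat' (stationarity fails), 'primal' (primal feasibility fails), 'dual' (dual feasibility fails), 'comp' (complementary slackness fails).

Gradient of f: grad f(x) = Q x + c = (0, 0)
Constraint values g_i(x) = a_i^T x - b_i:
  g_1((3, 3)) = 2
  g_2((3, 3)) = -3
Stationarity residual: grad f(x) + sum_i lambda_i a_i = (0, 0)
  -> stationarity OK
Primal feasibility (all g_i <= 0): FAILS
Dual feasibility (all lambda_i >= 0): OK
Complementary slackness (lambda_i * g_i(x) = 0 for all i): OK

Verdict: the first failing condition is primal_feasibility -> primal.

primal


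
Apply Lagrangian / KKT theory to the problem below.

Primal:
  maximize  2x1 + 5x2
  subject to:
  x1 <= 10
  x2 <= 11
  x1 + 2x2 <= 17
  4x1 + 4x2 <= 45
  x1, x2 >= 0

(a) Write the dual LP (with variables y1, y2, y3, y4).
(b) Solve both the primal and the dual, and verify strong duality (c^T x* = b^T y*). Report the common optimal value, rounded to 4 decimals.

The standard primal-dual pair for 'max c^T x s.t. A x <= b, x >= 0' is:
  Dual:  min b^T y  s.t.  A^T y >= c,  y >= 0.

So the dual LP is:
  minimize  10y1 + 11y2 + 17y3 + 45y4
  subject to:
    y1 + y3 + 4y4 >= 2
    y2 + 2y3 + 4y4 >= 5
    y1, y2, y3, y4 >= 0

Solving the primal: x* = (0, 8.5).
  primal value c^T x* = 42.5.
Solving the dual: y* = (0, 0, 2.5, 0).
  dual value b^T y* = 42.5.
Strong duality: c^T x* = b^T y*. Confirmed.

42.5


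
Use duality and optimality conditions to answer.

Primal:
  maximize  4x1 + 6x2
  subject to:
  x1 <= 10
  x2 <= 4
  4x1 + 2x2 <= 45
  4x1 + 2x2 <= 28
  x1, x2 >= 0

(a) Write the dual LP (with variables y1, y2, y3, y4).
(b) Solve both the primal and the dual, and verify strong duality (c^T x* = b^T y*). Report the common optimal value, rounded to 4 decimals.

The standard primal-dual pair for 'max c^T x s.t. A x <= b, x >= 0' is:
  Dual:  min b^T y  s.t.  A^T y >= c,  y >= 0.

So the dual LP is:
  minimize  10y1 + 4y2 + 45y3 + 28y4
  subject to:
    y1 + 4y3 + 4y4 >= 4
    y2 + 2y3 + 2y4 >= 6
    y1, y2, y3, y4 >= 0

Solving the primal: x* = (5, 4).
  primal value c^T x* = 44.
Solving the dual: y* = (0, 4, 0, 1).
  dual value b^T y* = 44.
Strong duality: c^T x* = b^T y*. Confirmed.

44


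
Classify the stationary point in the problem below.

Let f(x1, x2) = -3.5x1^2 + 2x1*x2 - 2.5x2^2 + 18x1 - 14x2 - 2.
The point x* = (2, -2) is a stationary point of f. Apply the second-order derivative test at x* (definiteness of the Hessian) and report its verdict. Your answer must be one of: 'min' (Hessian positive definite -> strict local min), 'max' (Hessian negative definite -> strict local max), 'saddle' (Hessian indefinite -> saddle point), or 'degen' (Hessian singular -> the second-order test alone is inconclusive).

Compute the Hessian H = grad^2 f:
  H = [[-7, 2], [2, -5]]
Verify stationarity: grad f(x*) = H x* + g = (0, 0).
Eigenvalues of H: -8.2361, -3.7639.
Both eigenvalues < 0, so H is negative definite -> x* is a strict local max.

max


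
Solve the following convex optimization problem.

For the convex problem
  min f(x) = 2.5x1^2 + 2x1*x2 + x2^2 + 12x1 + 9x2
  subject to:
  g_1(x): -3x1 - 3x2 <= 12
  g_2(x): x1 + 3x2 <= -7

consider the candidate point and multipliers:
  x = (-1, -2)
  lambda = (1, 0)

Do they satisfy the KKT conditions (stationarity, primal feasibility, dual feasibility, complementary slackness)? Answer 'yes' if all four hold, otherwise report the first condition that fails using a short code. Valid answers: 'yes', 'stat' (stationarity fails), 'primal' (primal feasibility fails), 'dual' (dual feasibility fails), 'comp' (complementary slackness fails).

Gradient of f: grad f(x) = Q x + c = (3, 3)
Constraint values g_i(x) = a_i^T x - b_i:
  g_1((-1, -2)) = -3
  g_2((-1, -2)) = 0
Stationarity residual: grad f(x) + sum_i lambda_i a_i = (0, 0)
  -> stationarity OK
Primal feasibility (all g_i <= 0): OK
Dual feasibility (all lambda_i >= 0): OK
Complementary slackness (lambda_i * g_i(x) = 0 for all i): FAILS

Verdict: the first failing condition is complementary_slackness -> comp.

comp


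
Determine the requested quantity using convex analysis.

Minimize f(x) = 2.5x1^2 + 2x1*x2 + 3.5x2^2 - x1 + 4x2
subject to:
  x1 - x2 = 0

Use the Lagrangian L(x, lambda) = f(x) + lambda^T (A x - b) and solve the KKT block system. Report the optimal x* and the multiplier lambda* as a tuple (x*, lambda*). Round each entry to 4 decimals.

Form the Lagrangian:
  L(x, lambda) = (1/2) x^T Q x + c^T x + lambda^T (A x - b)
Stationarity (grad_x L = 0): Q x + c + A^T lambda = 0.
Primal feasibility: A x = b.

This gives the KKT block system:
  [ Q   A^T ] [ x     ]   [-c ]
  [ A    0  ] [ lambda ] = [ b ]

Solving the linear system:
  x*      = (-0.1875, -0.1875)
  lambda* = (2.3125)
  f(x*)   = -0.2813

x* = (-0.1875, -0.1875), lambda* = (2.3125)


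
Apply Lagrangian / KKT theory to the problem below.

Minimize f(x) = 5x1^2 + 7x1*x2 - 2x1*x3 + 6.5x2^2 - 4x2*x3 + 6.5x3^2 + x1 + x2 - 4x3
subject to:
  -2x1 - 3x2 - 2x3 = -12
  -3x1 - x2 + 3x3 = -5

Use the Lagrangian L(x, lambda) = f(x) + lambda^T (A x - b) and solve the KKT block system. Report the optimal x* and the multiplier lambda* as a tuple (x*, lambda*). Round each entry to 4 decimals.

Form the Lagrangian:
  L(x, lambda) = (1/2) x^T Q x + c^T x + lambda^T (A x - b)
Stationarity (grad_x L = 0): Q x + c + A^T lambda = 0.
Primal feasibility: A x = b.

This gives the KKT block system:
  [ Q   A^T ] [ x     ]   [-c ]
  [ A    0  ] [ lambda ] = [ b ]

Solving the linear system:
  x*      = (2.502, 1.4523, 1.3195)
  lambda* = (8.9718, 5.2013)
  f(x*)   = 66.1725

x* = (2.502, 1.4523, 1.3195), lambda* = (8.9718, 5.2013)


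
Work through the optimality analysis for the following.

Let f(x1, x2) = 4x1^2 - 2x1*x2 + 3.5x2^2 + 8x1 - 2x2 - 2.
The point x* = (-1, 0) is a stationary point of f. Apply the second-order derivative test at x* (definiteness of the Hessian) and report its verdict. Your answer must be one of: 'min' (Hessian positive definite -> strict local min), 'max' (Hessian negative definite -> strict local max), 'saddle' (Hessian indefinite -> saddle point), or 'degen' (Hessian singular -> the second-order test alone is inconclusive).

Compute the Hessian H = grad^2 f:
  H = [[8, -2], [-2, 7]]
Verify stationarity: grad f(x*) = H x* + g = (0, 0).
Eigenvalues of H: 5.4384, 9.5616.
Both eigenvalues > 0, so H is positive definite -> x* is a strict local min.

min


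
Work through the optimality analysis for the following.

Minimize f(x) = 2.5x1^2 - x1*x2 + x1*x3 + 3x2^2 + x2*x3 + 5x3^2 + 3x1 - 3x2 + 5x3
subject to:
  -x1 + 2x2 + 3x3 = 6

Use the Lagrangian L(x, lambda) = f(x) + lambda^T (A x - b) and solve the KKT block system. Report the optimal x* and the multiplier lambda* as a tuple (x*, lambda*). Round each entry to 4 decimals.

Form the Lagrangian:
  L(x, lambda) = (1/2) x^T Q x + c^T x + lambda^T (A x - b)
Stationarity (grad_x L = 0): Q x + c + A^T lambda = 0.
Primal feasibility: A x = b.

This gives the KKT block system:
  [ Q   A^T ] [ x     ]   [-c ]
  [ A    0  ] [ lambda ] = [ b ]

Solving the linear system:
  x*      = (-1.1946, 1.4729, 0.6199)
  lambda* = (-3.8258)
  f(x*)   = 9.026

x* = (-1.1946, 1.4729, 0.6199), lambda* = (-3.8258)


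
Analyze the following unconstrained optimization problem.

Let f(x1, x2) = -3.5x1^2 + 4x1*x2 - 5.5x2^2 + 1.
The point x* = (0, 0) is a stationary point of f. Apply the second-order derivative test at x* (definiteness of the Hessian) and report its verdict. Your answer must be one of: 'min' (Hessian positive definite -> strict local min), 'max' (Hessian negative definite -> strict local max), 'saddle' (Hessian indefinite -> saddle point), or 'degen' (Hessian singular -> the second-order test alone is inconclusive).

Compute the Hessian H = grad^2 f:
  H = [[-7, 4], [4, -11]]
Verify stationarity: grad f(x*) = H x* + g = (0, 0).
Eigenvalues of H: -13.4721, -4.5279.
Both eigenvalues < 0, so H is negative definite -> x* is a strict local max.

max


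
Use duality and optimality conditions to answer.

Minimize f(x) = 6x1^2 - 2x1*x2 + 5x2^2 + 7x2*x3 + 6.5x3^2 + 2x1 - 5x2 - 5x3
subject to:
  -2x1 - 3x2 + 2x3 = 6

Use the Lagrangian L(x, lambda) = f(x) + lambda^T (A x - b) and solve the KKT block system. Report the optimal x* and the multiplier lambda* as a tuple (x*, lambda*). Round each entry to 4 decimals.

Form the Lagrangian:
  L(x, lambda) = (1/2) x^T Q x + c^T x + lambda^T (A x - b)
Stationarity (grad_x L = 0): Q x + c + A^T lambda = 0.
Primal feasibility: A x = b.

This gives the KKT block system:
  [ Q   A^T ] [ x     ]   [-c ]
  [ A    0  ] [ lambda ] = [ b ]

Solving the linear system:
  x*      = (-0.5822, -0.8753, 1.1049)
  lambda* = (-1.6181)
  f(x*)   = 3.6981

x* = (-0.5822, -0.8753, 1.1049), lambda* = (-1.6181)


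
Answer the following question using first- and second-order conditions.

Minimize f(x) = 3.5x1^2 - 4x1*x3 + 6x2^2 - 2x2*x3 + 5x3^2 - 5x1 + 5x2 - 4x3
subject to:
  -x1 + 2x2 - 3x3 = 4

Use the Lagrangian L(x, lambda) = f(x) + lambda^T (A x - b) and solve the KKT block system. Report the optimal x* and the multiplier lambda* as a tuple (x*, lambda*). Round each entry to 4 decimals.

Form the Lagrangian:
  L(x, lambda) = (1/2) x^T Q x + c^T x + lambda^T (A x - b)
Stationarity (grad_x L = 0): Q x + c + A^T lambda = 0.
Primal feasibility: A x = b.

This gives the KKT block system:
  [ Q   A^T ] [ x     ]   [-c ]
  [ A    0  ] [ lambda ] = [ b ]

Solving the linear system:
  x*      = (-0.5187, 0.1233, -1.0782)
  lambda* = (-4.318)
  f(x*)   = 12.3975

x* = (-0.5187, 0.1233, -1.0782), lambda* = (-4.318)


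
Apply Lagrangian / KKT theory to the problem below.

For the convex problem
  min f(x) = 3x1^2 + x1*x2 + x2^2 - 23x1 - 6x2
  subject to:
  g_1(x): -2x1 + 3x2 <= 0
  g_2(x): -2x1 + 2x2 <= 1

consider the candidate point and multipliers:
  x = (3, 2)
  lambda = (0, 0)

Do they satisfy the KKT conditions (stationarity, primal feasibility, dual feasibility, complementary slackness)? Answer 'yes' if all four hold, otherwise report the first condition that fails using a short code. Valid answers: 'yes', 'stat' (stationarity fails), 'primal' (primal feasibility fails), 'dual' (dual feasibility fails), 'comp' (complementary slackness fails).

Gradient of f: grad f(x) = Q x + c = (-3, 1)
Constraint values g_i(x) = a_i^T x - b_i:
  g_1((3, 2)) = 0
  g_2((3, 2)) = -3
Stationarity residual: grad f(x) + sum_i lambda_i a_i = (-3, 1)
  -> stationarity FAILS
Primal feasibility (all g_i <= 0): OK
Dual feasibility (all lambda_i >= 0): OK
Complementary slackness (lambda_i * g_i(x) = 0 for all i): OK

Verdict: the first failing condition is stationarity -> stat.

stat


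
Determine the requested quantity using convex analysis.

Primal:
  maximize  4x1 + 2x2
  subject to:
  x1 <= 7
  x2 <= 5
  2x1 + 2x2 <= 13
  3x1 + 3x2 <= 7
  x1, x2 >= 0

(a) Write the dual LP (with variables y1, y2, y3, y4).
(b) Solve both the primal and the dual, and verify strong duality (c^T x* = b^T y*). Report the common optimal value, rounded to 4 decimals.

The standard primal-dual pair for 'max c^T x s.t. A x <= b, x >= 0' is:
  Dual:  min b^T y  s.t.  A^T y >= c,  y >= 0.

So the dual LP is:
  minimize  7y1 + 5y2 + 13y3 + 7y4
  subject to:
    y1 + 2y3 + 3y4 >= 4
    y2 + 2y3 + 3y4 >= 2
    y1, y2, y3, y4 >= 0

Solving the primal: x* = (2.3333, 0).
  primal value c^T x* = 9.3333.
Solving the dual: y* = (0, 0, 0, 1.3333).
  dual value b^T y* = 9.3333.
Strong duality: c^T x* = b^T y*. Confirmed.

9.3333


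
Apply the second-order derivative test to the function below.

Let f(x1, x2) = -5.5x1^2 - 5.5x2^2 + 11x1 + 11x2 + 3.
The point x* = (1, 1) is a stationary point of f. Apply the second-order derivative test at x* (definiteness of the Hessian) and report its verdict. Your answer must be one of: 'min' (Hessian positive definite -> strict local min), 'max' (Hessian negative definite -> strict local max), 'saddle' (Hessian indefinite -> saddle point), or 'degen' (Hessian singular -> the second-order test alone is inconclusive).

Compute the Hessian H = grad^2 f:
  H = [[-11, 0], [0, -11]]
Verify stationarity: grad f(x*) = H x* + g = (0, 0).
Eigenvalues of H: -11, -11.
Both eigenvalues < 0, so H is negative definite -> x* is a strict local max.

max


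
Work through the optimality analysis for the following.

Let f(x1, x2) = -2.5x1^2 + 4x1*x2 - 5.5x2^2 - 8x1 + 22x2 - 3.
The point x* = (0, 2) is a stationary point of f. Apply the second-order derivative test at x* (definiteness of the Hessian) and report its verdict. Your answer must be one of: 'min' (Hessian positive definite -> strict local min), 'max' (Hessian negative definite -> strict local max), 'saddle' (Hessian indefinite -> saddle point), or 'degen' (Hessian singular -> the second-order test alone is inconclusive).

Compute the Hessian H = grad^2 f:
  H = [[-5, 4], [4, -11]]
Verify stationarity: grad f(x*) = H x* + g = (0, 0).
Eigenvalues of H: -13, -3.
Both eigenvalues < 0, so H is negative definite -> x* is a strict local max.

max


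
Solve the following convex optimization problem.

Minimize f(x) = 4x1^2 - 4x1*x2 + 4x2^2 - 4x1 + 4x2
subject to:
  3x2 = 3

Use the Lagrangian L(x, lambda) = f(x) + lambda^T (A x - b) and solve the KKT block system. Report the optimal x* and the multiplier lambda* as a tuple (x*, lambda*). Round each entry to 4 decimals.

Form the Lagrangian:
  L(x, lambda) = (1/2) x^T Q x + c^T x + lambda^T (A x - b)
Stationarity (grad_x L = 0): Q x + c + A^T lambda = 0.
Primal feasibility: A x = b.

This gives the KKT block system:
  [ Q   A^T ] [ x     ]   [-c ]
  [ A    0  ] [ lambda ] = [ b ]

Solving the linear system:
  x*      = (1, 1)
  lambda* = (-2.6667)
  f(x*)   = 4

x* = (1, 1), lambda* = (-2.6667)


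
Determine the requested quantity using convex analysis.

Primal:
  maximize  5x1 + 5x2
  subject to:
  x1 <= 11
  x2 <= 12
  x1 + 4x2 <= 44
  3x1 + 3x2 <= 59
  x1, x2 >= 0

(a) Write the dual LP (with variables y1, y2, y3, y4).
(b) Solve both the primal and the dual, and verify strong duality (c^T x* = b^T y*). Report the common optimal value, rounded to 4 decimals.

The standard primal-dual pair for 'max c^T x s.t. A x <= b, x >= 0' is:
  Dual:  min b^T y  s.t.  A^T y >= c,  y >= 0.

So the dual LP is:
  minimize  11y1 + 12y2 + 44y3 + 59y4
  subject to:
    y1 + y3 + 3y4 >= 5
    y2 + 4y3 + 3y4 >= 5
    y1, y2, y3, y4 >= 0

Solving the primal: x* = (11, 8.25).
  primal value c^T x* = 96.25.
Solving the dual: y* = (3.75, 0, 1.25, 0).
  dual value b^T y* = 96.25.
Strong duality: c^T x* = b^T y*. Confirmed.

96.25


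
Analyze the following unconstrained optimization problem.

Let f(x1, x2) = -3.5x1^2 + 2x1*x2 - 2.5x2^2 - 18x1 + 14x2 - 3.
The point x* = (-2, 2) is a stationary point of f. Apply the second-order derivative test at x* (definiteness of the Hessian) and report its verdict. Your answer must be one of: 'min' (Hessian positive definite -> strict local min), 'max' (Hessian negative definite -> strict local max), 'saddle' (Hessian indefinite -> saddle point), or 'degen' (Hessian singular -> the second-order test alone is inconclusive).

Compute the Hessian H = grad^2 f:
  H = [[-7, 2], [2, -5]]
Verify stationarity: grad f(x*) = H x* + g = (0, 0).
Eigenvalues of H: -8.2361, -3.7639.
Both eigenvalues < 0, so H is negative definite -> x* is a strict local max.

max


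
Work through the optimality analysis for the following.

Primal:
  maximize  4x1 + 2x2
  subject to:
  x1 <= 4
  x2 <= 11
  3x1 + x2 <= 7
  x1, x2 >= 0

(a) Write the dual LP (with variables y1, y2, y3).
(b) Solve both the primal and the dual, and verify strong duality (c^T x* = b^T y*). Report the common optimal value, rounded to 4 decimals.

The standard primal-dual pair for 'max c^T x s.t. A x <= b, x >= 0' is:
  Dual:  min b^T y  s.t.  A^T y >= c,  y >= 0.

So the dual LP is:
  minimize  4y1 + 11y2 + 7y3
  subject to:
    y1 + 3y3 >= 4
    y2 + y3 >= 2
    y1, y2, y3 >= 0

Solving the primal: x* = (0, 7).
  primal value c^T x* = 14.
Solving the dual: y* = (0, 0, 2).
  dual value b^T y* = 14.
Strong duality: c^T x* = b^T y*. Confirmed.

14


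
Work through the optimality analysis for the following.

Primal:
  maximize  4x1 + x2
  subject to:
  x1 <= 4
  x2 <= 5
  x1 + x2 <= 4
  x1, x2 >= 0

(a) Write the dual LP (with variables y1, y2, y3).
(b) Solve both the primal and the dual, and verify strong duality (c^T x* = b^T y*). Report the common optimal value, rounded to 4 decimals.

The standard primal-dual pair for 'max c^T x s.t. A x <= b, x >= 0' is:
  Dual:  min b^T y  s.t.  A^T y >= c,  y >= 0.

So the dual LP is:
  minimize  4y1 + 5y2 + 4y3
  subject to:
    y1 + y3 >= 4
    y2 + y3 >= 1
    y1, y2, y3 >= 0

Solving the primal: x* = (4, 0).
  primal value c^T x* = 16.
Solving the dual: y* = (3, 0, 1).
  dual value b^T y* = 16.
Strong duality: c^T x* = b^T y*. Confirmed.

16


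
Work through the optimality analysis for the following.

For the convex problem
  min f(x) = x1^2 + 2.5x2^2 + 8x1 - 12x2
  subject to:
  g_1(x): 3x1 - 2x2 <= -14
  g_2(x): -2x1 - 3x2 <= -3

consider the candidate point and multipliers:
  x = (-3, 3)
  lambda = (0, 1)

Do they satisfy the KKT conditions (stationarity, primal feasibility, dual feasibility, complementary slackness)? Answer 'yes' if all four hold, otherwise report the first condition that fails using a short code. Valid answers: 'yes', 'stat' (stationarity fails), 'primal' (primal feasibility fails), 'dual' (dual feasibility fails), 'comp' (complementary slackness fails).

Gradient of f: grad f(x) = Q x + c = (2, 3)
Constraint values g_i(x) = a_i^T x - b_i:
  g_1((-3, 3)) = -1
  g_2((-3, 3)) = 0
Stationarity residual: grad f(x) + sum_i lambda_i a_i = (0, 0)
  -> stationarity OK
Primal feasibility (all g_i <= 0): OK
Dual feasibility (all lambda_i >= 0): OK
Complementary slackness (lambda_i * g_i(x) = 0 for all i): OK

Verdict: yes, KKT holds.

yes


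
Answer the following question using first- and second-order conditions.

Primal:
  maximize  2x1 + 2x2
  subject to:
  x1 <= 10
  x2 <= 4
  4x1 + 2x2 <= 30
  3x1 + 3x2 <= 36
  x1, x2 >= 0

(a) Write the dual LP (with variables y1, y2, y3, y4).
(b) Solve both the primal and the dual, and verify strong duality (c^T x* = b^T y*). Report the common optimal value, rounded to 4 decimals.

The standard primal-dual pair for 'max c^T x s.t. A x <= b, x >= 0' is:
  Dual:  min b^T y  s.t.  A^T y >= c,  y >= 0.

So the dual LP is:
  minimize  10y1 + 4y2 + 30y3 + 36y4
  subject to:
    y1 + 4y3 + 3y4 >= 2
    y2 + 2y3 + 3y4 >= 2
    y1, y2, y3, y4 >= 0

Solving the primal: x* = (5.5, 4).
  primal value c^T x* = 19.
Solving the dual: y* = (0, 1, 0.5, 0).
  dual value b^T y* = 19.
Strong duality: c^T x* = b^T y*. Confirmed.

19


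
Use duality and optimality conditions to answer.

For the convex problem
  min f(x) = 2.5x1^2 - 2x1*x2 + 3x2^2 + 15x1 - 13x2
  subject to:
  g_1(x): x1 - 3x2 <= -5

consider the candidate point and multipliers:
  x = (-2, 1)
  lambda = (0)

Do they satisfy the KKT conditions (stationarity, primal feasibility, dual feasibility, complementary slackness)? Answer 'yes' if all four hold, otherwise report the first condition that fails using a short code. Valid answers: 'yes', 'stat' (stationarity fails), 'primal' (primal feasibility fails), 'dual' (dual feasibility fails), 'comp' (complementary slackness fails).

Gradient of f: grad f(x) = Q x + c = (3, -3)
Constraint values g_i(x) = a_i^T x - b_i:
  g_1((-2, 1)) = 0
Stationarity residual: grad f(x) + sum_i lambda_i a_i = (3, -3)
  -> stationarity FAILS
Primal feasibility (all g_i <= 0): OK
Dual feasibility (all lambda_i >= 0): OK
Complementary slackness (lambda_i * g_i(x) = 0 for all i): OK

Verdict: the first failing condition is stationarity -> stat.

stat


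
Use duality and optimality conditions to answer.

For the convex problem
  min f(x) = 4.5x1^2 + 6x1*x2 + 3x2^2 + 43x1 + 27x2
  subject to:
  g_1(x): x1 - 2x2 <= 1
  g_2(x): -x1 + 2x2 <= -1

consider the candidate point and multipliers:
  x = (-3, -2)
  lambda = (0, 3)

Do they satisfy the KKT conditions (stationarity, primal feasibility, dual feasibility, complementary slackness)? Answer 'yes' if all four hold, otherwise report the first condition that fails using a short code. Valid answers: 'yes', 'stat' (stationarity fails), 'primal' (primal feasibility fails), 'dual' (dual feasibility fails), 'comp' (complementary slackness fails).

Gradient of f: grad f(x) = Q x + c = (4, -3)
Constraint values g_i(x) = a_i^T x - b_i:
  g_1((-3, -2)) = 0
  g_2((-3, -2)) = 0
Stationarity residual: grad f(x) + sum_i lambda_i a_i = (1, 3)
  -> stationarity FAILS
Primal feasibility (all g_i <= 0): OK
Dual feasibility (all lambda_i >= 0): OK
Complementary slackness (lambda_i * g_i(x) = 0 for all i): OK

Verdict: the first failing condition is stationarity -> stat.

stat


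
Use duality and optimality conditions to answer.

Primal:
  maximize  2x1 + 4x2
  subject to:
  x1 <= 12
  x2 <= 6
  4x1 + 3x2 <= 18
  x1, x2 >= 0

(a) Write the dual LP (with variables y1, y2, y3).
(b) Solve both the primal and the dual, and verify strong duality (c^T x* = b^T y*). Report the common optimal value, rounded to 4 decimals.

The standard primal-dual pair for 'max c^T x s.t. A x <= b, x >= 0' is:
  Dual:  min b^T y  s.t.  A^T y >= c,  y >= 0.

So the dual LP is:
  minimize  12y1 + 6y2 + 18y3
  subject to:
    y1 + 4y3 >= 2
    y2 + 3y3 >= 4
    y1, y2, y3 >= 0

Solving the primal: x* = (0, 6).
  primal value c^T x* = 24.
Solving the dual: y* = (0, 2.5, 0.5).
  dual value b^T y* = 24.
Strong duality: c^T x* = b^T y*. Confirmed.

24


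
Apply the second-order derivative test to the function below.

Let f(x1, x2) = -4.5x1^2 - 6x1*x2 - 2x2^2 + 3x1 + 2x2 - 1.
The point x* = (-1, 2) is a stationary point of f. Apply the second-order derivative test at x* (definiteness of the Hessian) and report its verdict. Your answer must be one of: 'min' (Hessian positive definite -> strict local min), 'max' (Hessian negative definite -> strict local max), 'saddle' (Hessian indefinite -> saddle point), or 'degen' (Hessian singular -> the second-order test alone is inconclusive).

Compute the Hessian H = grad^2 f:
  H = [[-9, -6], [-6, -4]]
Verify stationarity: grad f(x*) = H x* + g = (0, 0).
Eigenvalues of H: -13, 0.
H has a zero eigenvalue (singular; negative semidefinite but not definite), so H is neither positive definite, negative definite, nor indefinite. The second-order test alone is inconclusive -> degen.
(Indeed, f is constant along the null direction of H through x*, so x* is not a strict local extremum.)

degen


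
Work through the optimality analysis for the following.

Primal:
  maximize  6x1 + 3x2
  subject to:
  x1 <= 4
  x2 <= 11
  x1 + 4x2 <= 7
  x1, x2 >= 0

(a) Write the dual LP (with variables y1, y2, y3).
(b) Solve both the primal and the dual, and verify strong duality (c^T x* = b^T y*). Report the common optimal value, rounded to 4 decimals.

The standard primal-dual pair for 'max c^T x s.t. A x <= b, x >= 0' is:
  Dual:  min b^T y  s.t.  A^T y >= c,  y >= 0.

So the dual LP is:
  minimize  4y1 + 11y2 + 7y3
  subject to:
    y1 + y3 >= 6
    y2 + 4y3 >= 3
    y1, y2, y3 >= 0

Solving the primal: x* = (4, 0.75).
  primal value c^T x* = 26.25.
Solving the dual: y* = (5.25, 0, 0.75).
  dual value b^T y* = 26.25.
Strong duality: c^T x* = b^T y*. Confirmed.

26.25


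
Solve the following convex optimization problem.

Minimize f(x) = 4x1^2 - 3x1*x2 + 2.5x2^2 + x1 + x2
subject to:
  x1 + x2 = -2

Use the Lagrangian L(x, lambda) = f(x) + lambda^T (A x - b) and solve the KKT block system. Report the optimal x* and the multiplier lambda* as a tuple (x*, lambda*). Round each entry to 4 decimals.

Form the Lagrangian:
  L(x, lambda) = (1/2) x^T Q x + c^T x + lambda^T (A x - b)
Stationarity (grad_x L = 0): Q x + c + A^T lambda = 0.
Primal feasibility: A x = b.

This gives the KKT block system:
  [ Q   A^T ] [ x     ]   [-c ]
  [ A    0  ] [ lambda ] = [ b ]

Solving the linear system:
  x*      = (-0.8421, -1.1579)
  lambda* = (2.2632)
  f(x*)   = 1.2632

x* = (-0.8421, -1.1579), lambda* = (2.2632)


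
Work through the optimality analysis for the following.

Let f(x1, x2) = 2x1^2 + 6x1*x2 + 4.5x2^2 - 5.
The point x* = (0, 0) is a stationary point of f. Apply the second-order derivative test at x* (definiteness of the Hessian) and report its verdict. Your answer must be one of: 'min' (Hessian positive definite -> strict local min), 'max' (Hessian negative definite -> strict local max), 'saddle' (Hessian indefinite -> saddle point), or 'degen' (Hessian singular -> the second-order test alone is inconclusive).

Compute the Hessian H = grad^2 f:
  H = [[4, 6], [6, 9]]
Verify stationarity: grad f(x*) = H x* + g = (0, 0).
Eigenvalues of H: 0, 13.
H has a zero eigenvalue (singular; positive semidefinite but not definite), so H is neither positive definite, negative definite, nor indefinite. The second-order test alone is inconclusive -> degen.
(Indeed, f is constant along the null direction of H through x*, so x* is not a strict local extremum.)

degen
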